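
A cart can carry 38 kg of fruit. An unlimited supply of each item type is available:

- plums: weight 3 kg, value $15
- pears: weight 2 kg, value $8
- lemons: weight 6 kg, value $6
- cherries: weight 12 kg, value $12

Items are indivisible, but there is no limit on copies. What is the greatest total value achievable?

$188

Best value-per-unit is plums at 15/3; filling with it alone gives 12×15 = 180.
Optimal mix: 12×plums + 1×pears → weight 38, value 188.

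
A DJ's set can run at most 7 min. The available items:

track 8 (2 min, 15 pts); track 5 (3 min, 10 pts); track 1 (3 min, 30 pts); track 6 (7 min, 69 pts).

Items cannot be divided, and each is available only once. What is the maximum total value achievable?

69 pts

Check high-value combinations within 7 min:
- track 6: duration 7, value 69
- track 8+track 1: duration 2+3=5, value 15+30=45
- track 5+track 1: duration 3+3=6, value 10+30=40
- track 1: duration 3, value 30
Best: 69 pts.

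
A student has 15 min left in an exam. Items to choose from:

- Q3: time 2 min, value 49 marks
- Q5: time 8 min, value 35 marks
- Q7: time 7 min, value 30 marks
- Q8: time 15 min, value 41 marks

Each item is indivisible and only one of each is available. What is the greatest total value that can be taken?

This is a 0/1 knapsack; check combinations near the capacity.
- Q3+Q5: time 2+8=10, value 49+35=84
- Q3+Q7: time 2+7=9, value 49+30=79
- Q5+Q7: time 8+7=15, value 35+30=65
- Q3: time 2, value 49
Best: 84 marks.

84 marks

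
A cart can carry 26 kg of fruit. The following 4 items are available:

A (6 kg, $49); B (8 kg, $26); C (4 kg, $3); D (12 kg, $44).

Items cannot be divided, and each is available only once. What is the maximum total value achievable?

$119

Check high-value combinations within 26 kg:
- A+B+D: weight 6+8+12=26, value 49+26+44=119
- A+C+D: weight 6+4+12=22, value 49+3+44=96
- A+D: weight 6+12=18, value 49+44=93
Best: $119.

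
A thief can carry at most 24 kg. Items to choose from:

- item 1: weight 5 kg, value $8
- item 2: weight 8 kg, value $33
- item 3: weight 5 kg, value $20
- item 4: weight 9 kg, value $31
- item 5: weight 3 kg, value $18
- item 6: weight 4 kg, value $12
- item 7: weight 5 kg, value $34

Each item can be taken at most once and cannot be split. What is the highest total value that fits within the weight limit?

Check high-value combinations within 24 kg:
- item 2+item 3+item 5+item 7: weight 8+5+3+5=21, value 33+20+18+34=105
- item 3+item 4+item 5+item 7: weight 5+9+3+5=22, value 20+31+18+34=103
- item 2+item 3+item 6+item 7: weight 8+5+4+5=22, value 33+20+12+34=99
- item 2+item 4+item 7: weight 8+9+5=22, value 33+31+34=98
Best: $105.

$105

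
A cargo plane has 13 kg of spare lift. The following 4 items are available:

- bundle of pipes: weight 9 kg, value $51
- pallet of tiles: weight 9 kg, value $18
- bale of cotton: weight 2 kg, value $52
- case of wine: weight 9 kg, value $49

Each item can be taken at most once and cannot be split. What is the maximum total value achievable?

Check high-value combinations within 13 kg:
- bundle of pipes+bale of cotton: weight 9+2=11, value 51+52=103
- bale of cotton+case of wine: weight 2+9=11, value 52+49=101
- pallet of tiles+bale of cotton: weight 9+2=11, value 18+52=70
Best: $103.

$103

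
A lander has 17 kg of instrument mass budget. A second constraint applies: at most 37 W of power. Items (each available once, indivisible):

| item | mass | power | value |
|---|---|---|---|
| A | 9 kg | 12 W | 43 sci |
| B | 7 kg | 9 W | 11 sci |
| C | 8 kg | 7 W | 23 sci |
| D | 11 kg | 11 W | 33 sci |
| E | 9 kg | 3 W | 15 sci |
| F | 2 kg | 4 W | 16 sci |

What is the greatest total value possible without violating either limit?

Feasible sets respecting both limits:
- A+C: mass 17, power 19, value 66
- A+F: mass 11, power 16, value 59
- A+B: mass 16, power 21, value 54
Best: 66 sci.

66 sci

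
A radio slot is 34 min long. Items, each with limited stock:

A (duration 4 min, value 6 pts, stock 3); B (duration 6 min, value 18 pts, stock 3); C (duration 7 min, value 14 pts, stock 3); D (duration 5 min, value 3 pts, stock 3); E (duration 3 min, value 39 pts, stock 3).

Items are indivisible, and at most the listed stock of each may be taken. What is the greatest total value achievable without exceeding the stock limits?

Best selections within duration 34 and stock limits:
- 3×B + 1×C + 3×E: duration 34, value 185
- 1×A + 3×B + 3×E: duration 31, value 177
- 3×B + 1×D + 3×E: duration 32, value 174
Best: 185 pts.

185 pts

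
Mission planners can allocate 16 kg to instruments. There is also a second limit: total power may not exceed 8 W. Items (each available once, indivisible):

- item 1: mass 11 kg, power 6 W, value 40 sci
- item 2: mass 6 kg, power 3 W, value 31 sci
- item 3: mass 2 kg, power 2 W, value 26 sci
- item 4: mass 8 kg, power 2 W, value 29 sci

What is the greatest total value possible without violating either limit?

Feasible sets respecting both limits:
- item 2+item 3+item 4: mass 16, power 7, value 86
- item 1+item 3: mass 13, power 8, value 66
- item 2+item 4: mass 14, power 5, value 60
Best: 86 sci.

86 sci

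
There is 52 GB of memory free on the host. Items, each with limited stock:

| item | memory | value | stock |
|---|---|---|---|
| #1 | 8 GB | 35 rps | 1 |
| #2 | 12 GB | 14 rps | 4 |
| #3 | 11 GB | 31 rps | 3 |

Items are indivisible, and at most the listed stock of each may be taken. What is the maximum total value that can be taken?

Top feasible selections:
- 1×#1 + 3×#3: memory 41, value 128
- 1×#1 + 1×#2 + 2×#3: memory 42, value 111
- 1×#2 + 3×#3: memory 45, value 107
Best: 128 rps.

128 rps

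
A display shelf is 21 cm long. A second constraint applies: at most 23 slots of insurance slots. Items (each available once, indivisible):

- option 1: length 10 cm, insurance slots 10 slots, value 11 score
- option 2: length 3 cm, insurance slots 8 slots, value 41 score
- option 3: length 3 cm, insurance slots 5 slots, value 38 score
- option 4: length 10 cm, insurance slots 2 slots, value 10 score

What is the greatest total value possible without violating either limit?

Feasible sets respecting both limits:
- option 1+option 2+option 3: length 16, insurance slots 23, value 90
- option 2+option 3+option 4: length 16, insurance slots 15, value 89
- option 2+option 3: length 6, insurance slots 13, value 79
Best: 90 score.

90 score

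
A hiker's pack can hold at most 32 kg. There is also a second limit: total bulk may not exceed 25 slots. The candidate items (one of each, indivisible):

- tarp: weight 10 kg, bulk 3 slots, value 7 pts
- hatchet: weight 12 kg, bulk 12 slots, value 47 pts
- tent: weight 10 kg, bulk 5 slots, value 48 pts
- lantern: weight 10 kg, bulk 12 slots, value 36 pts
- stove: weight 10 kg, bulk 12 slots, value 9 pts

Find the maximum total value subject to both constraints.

Feasible sets respecting both limits:
- tarp+hatchet+tent: weight 32, bulk 20, value 102
- hatchet+tent: weight 22, bulk 17, value 95
- tarp+tent+lantern: weight 30, bulk 20, value 91
- tent+lantern: weight 20, bulk 17, value 84
Best: 102 pts.

102 pts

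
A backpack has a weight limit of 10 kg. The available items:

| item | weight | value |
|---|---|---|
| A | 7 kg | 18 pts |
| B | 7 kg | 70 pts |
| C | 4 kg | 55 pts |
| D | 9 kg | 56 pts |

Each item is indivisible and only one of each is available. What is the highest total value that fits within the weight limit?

70 pts

Check high-value combinations within 10 kg:
- B: weight 7, value 70
- D: weight 9, value 56
- C: weight 4, value 55
Best: 70 pts.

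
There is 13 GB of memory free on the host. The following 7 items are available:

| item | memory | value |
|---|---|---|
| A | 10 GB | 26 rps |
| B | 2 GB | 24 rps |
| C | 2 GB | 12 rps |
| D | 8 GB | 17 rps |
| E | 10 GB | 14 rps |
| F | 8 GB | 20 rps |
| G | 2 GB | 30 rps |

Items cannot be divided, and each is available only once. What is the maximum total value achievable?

74 rps

Check high-value combinations within 13 GB:
- B+F+G: memory 2+8+2=12, value 24+20+30=74
- B+D+G: memory 2+8+2=12, value 24+17+30=71
- B+C+G: memory 2+2+2=6, value 24+12+30=66
- C+F+G: memory 2+8+2=12, value 12+20+30=62
- C+D+G: memory 2+8+2=12, value 12+17+30=59
Best: 74 rps.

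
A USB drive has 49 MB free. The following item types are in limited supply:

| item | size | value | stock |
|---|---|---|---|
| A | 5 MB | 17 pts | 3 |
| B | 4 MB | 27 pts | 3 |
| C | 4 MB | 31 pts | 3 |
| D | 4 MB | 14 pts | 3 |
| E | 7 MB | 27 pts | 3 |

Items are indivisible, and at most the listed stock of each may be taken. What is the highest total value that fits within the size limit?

Best selections within size 49 and stock limits:
- 3×B + 3×C + 1×D + 3×E: size 49, value 269
- 2×A + 3×B + 3×C + 2×D + 1×E: size 49, value 263
- 2×A + 3×B + 3×C + 2×E: size 48, value 262
Best: 269 pts.

269 pts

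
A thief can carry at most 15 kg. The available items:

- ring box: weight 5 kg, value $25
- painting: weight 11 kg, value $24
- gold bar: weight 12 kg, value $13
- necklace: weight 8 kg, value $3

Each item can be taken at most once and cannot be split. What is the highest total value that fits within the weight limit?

Check high-value combinations within 15 kg:
- ring box+necklace: weight 5+8=13, value 25+3=28
- ring box: weight 5, value 25
- painting: weight 11, value 24
- gold bar: weight 12, value 13
- necklace: weight 8, value 3
Best: $28.

$28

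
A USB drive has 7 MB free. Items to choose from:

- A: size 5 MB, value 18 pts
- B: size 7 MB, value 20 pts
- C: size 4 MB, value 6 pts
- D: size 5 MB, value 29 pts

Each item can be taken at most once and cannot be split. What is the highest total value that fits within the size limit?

29 pts

Check high-value combinations within 7 MB:
- D: size 5, value 29
- B: size 7, value 20
- A: size 5, value 18
- C: size 4, value 6
Best: 29 pts.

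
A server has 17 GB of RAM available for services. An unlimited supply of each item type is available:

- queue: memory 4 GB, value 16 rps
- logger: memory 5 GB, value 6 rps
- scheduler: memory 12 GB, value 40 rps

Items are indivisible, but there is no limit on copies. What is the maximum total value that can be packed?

64 rps

Best value-per-unit is queue at 16/4, and filling with it alone uses memory 4×4=16. No mix of the others beats 4×16 = 64.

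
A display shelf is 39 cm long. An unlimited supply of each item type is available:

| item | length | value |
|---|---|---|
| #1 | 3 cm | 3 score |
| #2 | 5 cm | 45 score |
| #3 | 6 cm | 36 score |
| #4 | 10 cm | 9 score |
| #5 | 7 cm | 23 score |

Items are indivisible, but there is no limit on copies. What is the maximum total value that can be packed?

318 score

Best value-per-unit is #2 at 45/5; filling with it alone gives 7×45 = 315.
Optimal mix: 1×#1 + 7×#2 → length 38, value 318.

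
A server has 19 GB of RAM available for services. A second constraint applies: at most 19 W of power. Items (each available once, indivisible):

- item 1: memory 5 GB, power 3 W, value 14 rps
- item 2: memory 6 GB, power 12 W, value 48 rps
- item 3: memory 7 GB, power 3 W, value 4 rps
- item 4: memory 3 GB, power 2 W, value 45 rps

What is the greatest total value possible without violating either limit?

107 rps

Feasible sets respecting both limits:
- item 1+item 2+item 4: memory 14, power 17, value 107
- item 2+item 3+item 4: memory 16, power 17, value 97
- item 2+item 4: memory 9, power 14, value 93
Best: 107 rps.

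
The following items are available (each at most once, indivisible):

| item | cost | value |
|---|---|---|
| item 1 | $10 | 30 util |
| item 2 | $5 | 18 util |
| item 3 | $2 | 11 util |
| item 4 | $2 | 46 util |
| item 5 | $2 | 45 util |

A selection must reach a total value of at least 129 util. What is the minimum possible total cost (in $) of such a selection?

16

Subsets with value ≥ 129, sorted by total cost:
- item 1+item 3+item 4+item 5: cost 16, value 132
- item 1+item 2+item 4+item 5: cost 19, value 139
- item 1+item 2+item 3+item 4+item 5: cost 21, value 150
Minimum cost: 16 $.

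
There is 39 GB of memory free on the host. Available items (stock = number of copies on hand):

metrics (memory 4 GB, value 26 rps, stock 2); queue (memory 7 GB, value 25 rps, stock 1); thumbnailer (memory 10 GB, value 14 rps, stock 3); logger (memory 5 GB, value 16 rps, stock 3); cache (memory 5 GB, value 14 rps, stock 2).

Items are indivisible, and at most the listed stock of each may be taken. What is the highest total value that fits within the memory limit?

139 rps

Best selections within memory 39 and stock limits:
- 2×metrics + 1×queue + 3×logger + 1×cache: memory 35, value 139
- 2×metrics + 1×queue + 2×logger + 2×cache: memory 35, value 137
- 2×metrics + 3×logger + 2×cache: memory 33, value 128
- 2×metrics + 1×thumbnailer + 3×logger + 1×cache: memory 38, value 128
Best: 139 rps.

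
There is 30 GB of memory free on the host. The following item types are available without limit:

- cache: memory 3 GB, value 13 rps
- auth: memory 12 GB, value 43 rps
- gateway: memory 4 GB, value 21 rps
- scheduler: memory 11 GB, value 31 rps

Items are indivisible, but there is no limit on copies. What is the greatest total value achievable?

Best value-per-unit is gateway at 21/4; filling with it alone gives 7×21 = 147.
Optimal mix: 2×cache + 6×gateway → memory 30, value 152.

152 rps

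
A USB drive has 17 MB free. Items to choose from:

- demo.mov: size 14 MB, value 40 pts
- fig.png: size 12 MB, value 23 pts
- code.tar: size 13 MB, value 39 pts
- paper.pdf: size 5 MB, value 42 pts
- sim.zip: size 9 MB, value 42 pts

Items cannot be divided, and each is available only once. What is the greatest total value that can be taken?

84 pts

This is a 0/1 knapsack; check combinations near the capacity.
- paper.pdf+sim.zip: size 5+9=14, value 42+42=84
- fig.png+paper.pdf: size 12+5=17, value 23+42=65
- paper.pdf: size 5, value 42
- sim.zip: size 9, value 42
- demo.mov: size 14, value 40
Best: 84 pts.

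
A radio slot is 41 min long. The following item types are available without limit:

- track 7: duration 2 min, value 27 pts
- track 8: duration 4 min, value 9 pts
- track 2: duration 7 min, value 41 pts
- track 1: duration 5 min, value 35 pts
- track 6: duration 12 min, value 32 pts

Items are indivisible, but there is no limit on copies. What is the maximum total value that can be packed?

540 pts

Best value-per-unit is track 7 at 27/2, and filling with it alone uses duration 20×2=40. No mix of the others beats 20×27 = 540.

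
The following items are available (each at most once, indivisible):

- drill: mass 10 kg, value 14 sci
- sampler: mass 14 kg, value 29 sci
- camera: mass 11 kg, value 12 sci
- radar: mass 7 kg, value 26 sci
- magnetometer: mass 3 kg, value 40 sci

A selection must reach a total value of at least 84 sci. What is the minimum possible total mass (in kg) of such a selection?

Subsets with value ≥ 84, sorted by total mass:
- sampler+radar+magnetometer: mass 24, value 95
- drill+camera+radar+magnetometer: mass 31, value 92
Minimum mass: 24 kg.

24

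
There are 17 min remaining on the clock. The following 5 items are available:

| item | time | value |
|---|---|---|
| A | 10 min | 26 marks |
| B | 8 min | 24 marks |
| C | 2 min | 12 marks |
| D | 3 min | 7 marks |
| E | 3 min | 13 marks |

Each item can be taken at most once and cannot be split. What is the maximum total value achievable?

Check high-value combinations within 17 min:
- B+C+D+E: time 8+2+3+3=16, value 24+12+7+13=56
- A+C+E: time 10+2+3=15, value 26+12+13=51
- B+C+E: time 8+2+3=13, value 24+12+13=49
Best: 56 marks.

56 marks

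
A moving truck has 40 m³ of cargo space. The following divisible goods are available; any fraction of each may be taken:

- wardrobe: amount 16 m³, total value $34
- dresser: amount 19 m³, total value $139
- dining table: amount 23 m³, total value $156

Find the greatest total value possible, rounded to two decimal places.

Take in order of value per unit:
- dresser (139/19 per unit): all 19 → value 139, running total 139.00
- dining table (156/23 per unit): 21 of 23 → value 21×156/23 = 142.4348, running total 281.43
Total 281.43.

281.43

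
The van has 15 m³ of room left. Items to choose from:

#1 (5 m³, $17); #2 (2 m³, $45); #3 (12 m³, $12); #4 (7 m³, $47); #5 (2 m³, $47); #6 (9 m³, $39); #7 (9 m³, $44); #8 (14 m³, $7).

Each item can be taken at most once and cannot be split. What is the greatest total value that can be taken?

Check high-value combinations within 15 m³:
- #2+#4+#5: volume 2+7+2=11, value 45+47+47=139
- #2+#5+#7: volume 2+2+9=13, value 45+47+44=136
- #2+#5+#6: volume 2+2+9=13, value 45+47+39=131
Best: $139.

$139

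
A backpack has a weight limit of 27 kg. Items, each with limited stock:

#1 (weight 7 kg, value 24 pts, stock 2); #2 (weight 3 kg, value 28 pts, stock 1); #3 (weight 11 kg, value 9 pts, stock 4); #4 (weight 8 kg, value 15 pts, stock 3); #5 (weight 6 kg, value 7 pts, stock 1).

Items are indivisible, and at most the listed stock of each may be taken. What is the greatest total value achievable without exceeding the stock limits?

Best selections within weight 27 and stock limits:
- 2×#1 + 1×#2 + 1×#4: weight 25, value 91
- 2×#1 + 1×#2 + 1×#5: weight 23, value 83
- 1×#1 + 1×#2 + 2×#4: weight 26, value 82
- 2×#1 + 1×#2: weight 17, value 76
Best: 91 pts.

91 pts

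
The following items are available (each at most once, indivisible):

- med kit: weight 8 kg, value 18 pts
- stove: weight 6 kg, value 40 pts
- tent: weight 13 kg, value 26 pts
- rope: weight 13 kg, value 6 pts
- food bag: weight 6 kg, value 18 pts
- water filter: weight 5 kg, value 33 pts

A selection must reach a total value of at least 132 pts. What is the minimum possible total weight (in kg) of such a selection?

Subsets with value ≥ 132, sorted by total weight:
- med kit+stove+tent+food bag+water filter: weight 38, value 135
- med kit+stove+tent+rope+food bag+water filter: weight 51, value 141
Minimum weight: 38 kg.

38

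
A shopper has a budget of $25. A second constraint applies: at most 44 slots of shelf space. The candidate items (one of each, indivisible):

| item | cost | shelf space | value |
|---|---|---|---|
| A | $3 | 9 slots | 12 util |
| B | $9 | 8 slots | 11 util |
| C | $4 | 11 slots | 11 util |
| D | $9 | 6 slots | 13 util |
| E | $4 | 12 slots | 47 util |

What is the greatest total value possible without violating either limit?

83 util

Feasible sets respecting both limits:
- A+B+D+E: cost 25, shelf space 35, value 83
- A+C+D+E: cost 20, shelf space 38, value 83
- A+B+C+E: cost 20, shelf space 40, value 81
- A+D+E: cost 16, shelf space 27, value 72
Best: 83 util.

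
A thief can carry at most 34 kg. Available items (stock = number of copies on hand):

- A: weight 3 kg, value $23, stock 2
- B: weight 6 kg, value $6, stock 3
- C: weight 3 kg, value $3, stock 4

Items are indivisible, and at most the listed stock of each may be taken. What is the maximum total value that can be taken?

$73

Top feasible selections:
- 2×A + 3×B + 3×C: weight 33, value 73
- 2×A + 2×B + 4×C: weight 30, value 70
- 2×A + 3×B + 2×C: weight 30, value 70
- 2×A + 2×B + 3×C: weight 27, value 67
Best: $73.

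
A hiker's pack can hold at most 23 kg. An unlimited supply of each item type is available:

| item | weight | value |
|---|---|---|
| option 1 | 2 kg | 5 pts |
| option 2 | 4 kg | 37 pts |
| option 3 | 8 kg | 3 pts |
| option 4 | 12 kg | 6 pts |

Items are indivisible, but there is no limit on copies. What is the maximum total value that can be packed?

Best value-per-unit is option 2 at 37/4; filling with it alone gives 5×37 = 185.
Optimal mix: 1×option 1 + 5×option 2 → weight 22, value 190.

190 pts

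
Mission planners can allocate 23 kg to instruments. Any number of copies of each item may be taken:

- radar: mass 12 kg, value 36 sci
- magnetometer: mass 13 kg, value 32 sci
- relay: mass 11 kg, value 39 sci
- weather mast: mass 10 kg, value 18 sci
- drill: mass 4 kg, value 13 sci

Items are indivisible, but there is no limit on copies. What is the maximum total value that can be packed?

Best value-per-unit is relay at 39/11, and filling with it alone uses mass 2×11=22. No mix of the others beats 2×39 = 78.

78 sci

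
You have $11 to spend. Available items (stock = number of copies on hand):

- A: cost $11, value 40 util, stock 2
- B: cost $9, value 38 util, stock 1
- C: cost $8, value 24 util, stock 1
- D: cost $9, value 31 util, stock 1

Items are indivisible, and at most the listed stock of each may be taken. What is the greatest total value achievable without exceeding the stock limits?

40 util

Top feasible selections:
- 1×A: cost 11, value 40
- 1×B: cost 9, value 38
- 1×D: cost 9, value 31
- 1×C: cost 8, value 24
Best: 40 util.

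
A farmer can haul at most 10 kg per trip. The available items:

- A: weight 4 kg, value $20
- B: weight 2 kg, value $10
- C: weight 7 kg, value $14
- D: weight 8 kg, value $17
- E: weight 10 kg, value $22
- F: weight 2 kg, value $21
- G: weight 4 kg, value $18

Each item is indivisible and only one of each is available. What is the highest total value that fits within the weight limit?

Check high-value combinations within 10 kg:
- A+F+G: weight 4+2+4=10, value 20+21+18=59
- A+B+F: weight 4+2+2=8, value 20+10+21=51
- B+F+G: weight 2+2+4=8, value 10+21+18=49
- A+B+G: weight 4+2+4=10, value 20+10+18=48
- A+F: weight 4+2=6, value 20+21=41
Best: $59.

$59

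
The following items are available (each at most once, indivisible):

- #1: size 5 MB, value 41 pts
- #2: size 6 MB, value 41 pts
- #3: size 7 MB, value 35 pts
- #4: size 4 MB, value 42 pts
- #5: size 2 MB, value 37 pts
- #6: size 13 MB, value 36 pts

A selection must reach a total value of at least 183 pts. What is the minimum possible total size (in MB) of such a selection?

Subsets with value ≥ 183, sorted by total size:
- #1+#2+#3+#4+#5: size 24, value 196
- #1+#2+#4+#5+#6: size 30, value 197
- #1+#3+#4+#5+#6: size 31, value 191
Minimum size: 24 MB.

24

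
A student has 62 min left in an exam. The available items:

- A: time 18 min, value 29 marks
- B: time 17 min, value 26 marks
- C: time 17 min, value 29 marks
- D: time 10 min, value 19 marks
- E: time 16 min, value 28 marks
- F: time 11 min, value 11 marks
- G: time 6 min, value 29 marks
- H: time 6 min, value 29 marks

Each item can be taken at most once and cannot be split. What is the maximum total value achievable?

141 marks

Check high-value combinations within 62 min:
- B+C+E+G+H: time 17+17+16+6+6=62, value 26+29+28+29+29=141
- A+C+D+G+H: time 18+17+10+6+6=57, value 29+29+19+29+29=135
- C+D+E+G+H: time 17+10+16+6+6=55, value 29+19+28+29+29=134
Best: 141 marks.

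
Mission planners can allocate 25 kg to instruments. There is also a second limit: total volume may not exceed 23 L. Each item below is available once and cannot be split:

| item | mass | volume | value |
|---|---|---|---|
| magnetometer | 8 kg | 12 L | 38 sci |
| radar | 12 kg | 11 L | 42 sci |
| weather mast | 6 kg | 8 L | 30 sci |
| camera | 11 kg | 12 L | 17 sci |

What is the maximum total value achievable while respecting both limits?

80 sci

Feasible sets respecting both limits:
- magnetometer+radar: mass 20, volume 23, value 80
- radar+weather mast: mass 18, volume 19, value 72
- magnetometer+weather mast: mass 14, volume 20, value 68
- radar+camera: mass 23, volume 23, value 59
Best: 80 sci.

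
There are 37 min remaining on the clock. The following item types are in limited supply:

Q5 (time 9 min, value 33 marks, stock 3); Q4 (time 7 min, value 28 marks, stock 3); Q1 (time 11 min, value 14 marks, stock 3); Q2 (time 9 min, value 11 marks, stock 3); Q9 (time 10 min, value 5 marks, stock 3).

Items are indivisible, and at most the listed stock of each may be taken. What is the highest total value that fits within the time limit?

127 marks

Best selections within time 37 and stock limits:
- 3×Q5 + 1×Q4: time 34, value 127
- 2×Q5 + 2×Q4: time 32, value 122
- 1×Q5 + 3×Q4: time 30, value 117
- 3×Q5 + 1×Q2: time 36, value 110
Best: 127 marks.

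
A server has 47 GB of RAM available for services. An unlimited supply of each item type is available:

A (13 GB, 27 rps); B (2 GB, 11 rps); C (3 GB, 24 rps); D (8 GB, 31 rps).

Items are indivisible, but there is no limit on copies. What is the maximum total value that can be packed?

Best value-per-unit is C at 24/3; filling with it alone gives 15×24 = 360.
Optimal mix: 1×B + 15×C → memory 47, value 371.

371 rps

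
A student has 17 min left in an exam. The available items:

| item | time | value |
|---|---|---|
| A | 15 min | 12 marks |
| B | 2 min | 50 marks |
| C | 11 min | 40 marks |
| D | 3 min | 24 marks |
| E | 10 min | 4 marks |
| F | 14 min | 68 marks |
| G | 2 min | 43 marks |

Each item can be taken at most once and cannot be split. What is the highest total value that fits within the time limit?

This is a 0/1 knapsack; check combinations near the capacity.
- B+C+G: time 2+11+2=15, value 50+40+43=133
- B+D+E+G: time 2+3+10+2=17, value 50+24+4+43=121
- B+F: time 2+14=16, value 50+68=118
- B+D+G: time 2+3+2=7, value 50+24+43=117
Best: 133 marks.

133 marks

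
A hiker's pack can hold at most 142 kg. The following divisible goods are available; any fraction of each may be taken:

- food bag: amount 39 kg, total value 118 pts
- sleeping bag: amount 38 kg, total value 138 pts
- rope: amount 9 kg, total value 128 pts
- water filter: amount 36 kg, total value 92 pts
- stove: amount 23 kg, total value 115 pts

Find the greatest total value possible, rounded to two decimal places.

583.33

Take in order of value per unit:
- rope (128/9 per unit): all 9 → value 128, running total 128.00
- stove (115/23 per unit): all 23 → value 115, running total 243.00
- sleeping bag (138/38 per unit): all 38 → value 138, running total 381.00
- food bag (118/39 per unit): all 39 → value 118, running total 499.00
- water filter (92/36 per unit): 33 of 36 → value 33×92/36 = 84.3333, running total 583.33
Total 583.33.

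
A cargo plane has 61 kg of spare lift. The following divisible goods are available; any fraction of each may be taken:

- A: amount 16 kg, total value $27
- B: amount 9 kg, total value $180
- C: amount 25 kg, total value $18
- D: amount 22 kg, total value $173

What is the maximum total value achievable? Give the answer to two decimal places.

Take in order of value per unit:
- B (180/9 per unit): all 9 → value 180, running total 180.00
- D (173/22 per unit): all 22 → value 173, running total 353.00
- A (27/16 per unit): all 16 → value 27, running total 380.00
- C (18/25 per unit): 14 of 25 → value 14×18/25 = 10.0800, running total 390.08
Total 390.08.

390.08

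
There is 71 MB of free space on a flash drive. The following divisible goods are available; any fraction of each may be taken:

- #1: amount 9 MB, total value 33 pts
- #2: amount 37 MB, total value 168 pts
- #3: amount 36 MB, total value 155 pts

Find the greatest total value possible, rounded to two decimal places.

Take in order of value per unit:
- #2 (168/37 per unit): all 37 → value 168, running total 168.00
- #3 (155/36 per unit): 34 of 36 → value 34×155/36 = 146.3889, running total 314.39
Total 314.39.

314.39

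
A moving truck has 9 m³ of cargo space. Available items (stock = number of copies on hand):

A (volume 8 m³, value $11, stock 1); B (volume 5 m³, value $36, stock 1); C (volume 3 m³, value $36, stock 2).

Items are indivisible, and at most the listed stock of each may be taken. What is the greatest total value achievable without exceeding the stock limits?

$72

Top feasible selections:
- 2×C: volume 6, value 72
- 1×B + 1×C: volume 8, value 72
Best: $72.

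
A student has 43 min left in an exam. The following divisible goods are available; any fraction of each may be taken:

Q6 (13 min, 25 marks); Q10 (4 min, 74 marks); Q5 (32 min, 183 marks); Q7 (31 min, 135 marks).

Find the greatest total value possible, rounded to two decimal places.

Take in order of value per unit:
- Q10 (74/4 per unit): all 4 → value 74, running total 74.00
- Q5 (183/32 per unit): all 32 → value 183, running total 257.00
- Q7 (135/31 per unit): 7 of 31 → value 7×135/31 = 30.4839, running total 287.48
Total 287.48.

287.48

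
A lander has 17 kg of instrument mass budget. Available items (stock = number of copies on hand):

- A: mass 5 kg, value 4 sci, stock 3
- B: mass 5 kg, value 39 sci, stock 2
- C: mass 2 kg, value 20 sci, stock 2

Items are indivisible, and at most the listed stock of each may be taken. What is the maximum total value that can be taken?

118 sci

Top feasible selections:
- 2×B + 2×C: mass 14, value 118
- 1×A + 2×B + 1×C: mass 17, value 102
- 2×B + 1×C: mass 12, value 98
Best: 118 sci.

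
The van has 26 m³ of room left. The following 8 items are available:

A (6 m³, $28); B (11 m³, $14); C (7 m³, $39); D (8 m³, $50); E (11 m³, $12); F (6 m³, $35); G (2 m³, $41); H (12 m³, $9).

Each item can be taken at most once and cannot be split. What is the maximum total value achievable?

Check high-value combinations within 26 m³:
- C+D+F+G: volume 7+8+6+2=23, value 39+50+35+41=165
- A+C+D+G: volume 6+7+8+2=23, value 28+39+50+41=158
- A+D+F+G: volume 6+8+6+2=22, value 28+50+35+41=154
- A+C+F+G: volume 6+7+6+2=21, value 28+39+35+41=143
- C+D+G: volume 7+8+2=17, value 39+50+41=130
Best: $165.

$165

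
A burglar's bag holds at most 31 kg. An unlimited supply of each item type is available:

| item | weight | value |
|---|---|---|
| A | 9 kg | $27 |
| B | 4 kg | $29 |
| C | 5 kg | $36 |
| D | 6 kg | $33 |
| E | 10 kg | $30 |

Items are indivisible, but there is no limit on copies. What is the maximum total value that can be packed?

Best value-per-unit is B at 29/4; filling with it alone gives 7×29 = 203.
Optimal mix: 4×B + 3×C → weight 31, value 224.

$224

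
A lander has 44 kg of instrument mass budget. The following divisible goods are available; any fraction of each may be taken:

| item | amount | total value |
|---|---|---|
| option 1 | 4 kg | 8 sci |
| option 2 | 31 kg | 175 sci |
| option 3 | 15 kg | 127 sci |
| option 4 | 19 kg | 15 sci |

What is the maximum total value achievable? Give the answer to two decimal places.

290.71

Take in order of value per unit:
- option 3 (127/15 per unit): all 15 → value 127, running total 127.00
- option 2 (175/31 per unit): 29 of 31 → value 29×175/31 = 163.7097, running total 290.71
Total 290.71.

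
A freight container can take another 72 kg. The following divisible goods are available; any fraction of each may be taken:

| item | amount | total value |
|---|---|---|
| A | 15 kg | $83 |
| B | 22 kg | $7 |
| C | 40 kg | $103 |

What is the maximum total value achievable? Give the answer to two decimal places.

Take in order of value per unit:
- A (83/15 per unit): all 15 → value 83, running total 83.00
- C (103/40 per unit): all 40 → value 103, running total 186.00
- B (7/22 per unit): 17 of 22 → value 17×7/22 = 5.4091, running total 191.41
Total 191.41.

191.41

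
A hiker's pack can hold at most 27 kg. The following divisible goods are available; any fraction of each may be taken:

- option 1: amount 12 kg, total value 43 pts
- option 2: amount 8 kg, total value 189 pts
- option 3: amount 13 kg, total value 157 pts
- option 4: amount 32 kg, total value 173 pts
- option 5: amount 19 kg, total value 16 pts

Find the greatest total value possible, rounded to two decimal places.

378.44

Take in order of value per unit:
- option 2 (189/8 per unit): all 8 → value 189, running total 189.00
- option 3 (157/13 per unit): all 13 → value 157, running total 346.00
- option 4 (173/32 per unit): 6 of 32 → value 6×173/32 = 32.4375, running total 378.44
Total 378.44.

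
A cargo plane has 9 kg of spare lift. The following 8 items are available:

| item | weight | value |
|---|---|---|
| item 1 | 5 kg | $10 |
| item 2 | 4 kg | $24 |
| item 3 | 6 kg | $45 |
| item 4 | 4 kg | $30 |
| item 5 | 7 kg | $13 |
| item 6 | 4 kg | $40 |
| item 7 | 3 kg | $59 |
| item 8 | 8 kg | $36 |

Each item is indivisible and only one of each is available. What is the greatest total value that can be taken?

Check high-value combinations within 9 kg:
- item 3+item 7: weight 6+3=9, value 45+59=104
- item 6+item 7: weight 4+3=7, value 40+59=99
- item 4+item 7: weight 4+3=7, value 30+59=89
- item 2+item 7: weight 4+3=7, value 24+59=83
Best: $104.

$104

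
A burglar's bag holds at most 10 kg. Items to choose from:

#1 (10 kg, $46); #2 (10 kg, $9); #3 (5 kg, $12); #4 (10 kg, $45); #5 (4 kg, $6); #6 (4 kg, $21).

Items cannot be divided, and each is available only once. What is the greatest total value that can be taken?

$46

Check high-value combinations within 10 kg:
- #1: weight 10, value 46
- #4: weight 10, value 45
- #3+#6: weight 5+4=9, value 12+21=33
- #5+#6: weight 4+4=8, value 6+21=27
- #6: weight 4, value 21
Best: $46.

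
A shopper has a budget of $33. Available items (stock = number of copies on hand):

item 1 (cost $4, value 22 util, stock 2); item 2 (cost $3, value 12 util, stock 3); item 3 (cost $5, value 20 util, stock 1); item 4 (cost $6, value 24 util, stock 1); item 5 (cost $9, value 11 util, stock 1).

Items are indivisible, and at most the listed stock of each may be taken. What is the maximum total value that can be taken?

Best selections within cost 33 and stock limits:
- 2×item 1 + 3×item 2 + 1×item 3 + 1×item 4: cost 28, value 124
- 2×item 1 + 3×item 2 + 1×item 4 + 1×item 5: cost 32, value 115
- 1×item 1 + 3×item 2 + 1×item 3 + 1×item 4 + 1×item 5: cost 33, value 113
Best: 124 util.

124 util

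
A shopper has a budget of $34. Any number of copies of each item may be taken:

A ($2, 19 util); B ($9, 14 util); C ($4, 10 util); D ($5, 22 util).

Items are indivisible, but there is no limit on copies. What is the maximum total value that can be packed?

Best value-per-unit is A at 19/2, and filling with it alone uses cost 17×2=34. No mix of the others beats 17×19 = 323.

323 util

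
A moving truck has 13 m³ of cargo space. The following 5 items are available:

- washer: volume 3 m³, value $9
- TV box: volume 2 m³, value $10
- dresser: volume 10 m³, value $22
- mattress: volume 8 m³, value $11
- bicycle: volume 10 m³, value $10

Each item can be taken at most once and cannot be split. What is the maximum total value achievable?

$32

Check high-value combinations within 13 m³:
- TV box+dresser: volume 2+10=12, value 10+22=32
- washer+dresser: volume 3+10=13, value 9+22=31
- washer+TV box+mattress: volume 3+2+8=13, value 9+10+11=30
- dresser: volume 10, value 22
- TV box+mattress: volume 2+8=10, value 10+11=21
Best: $32.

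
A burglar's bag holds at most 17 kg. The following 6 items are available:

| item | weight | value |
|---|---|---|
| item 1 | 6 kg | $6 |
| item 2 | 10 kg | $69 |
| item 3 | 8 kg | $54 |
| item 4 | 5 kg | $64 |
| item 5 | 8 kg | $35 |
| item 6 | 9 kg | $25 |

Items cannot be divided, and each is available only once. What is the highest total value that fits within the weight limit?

$133

This is a 0/1 knapsack; check combinations near the capacity.
- item 2+item 4: weight 10+5=15, value 69+64=133
- item 3+item 4: weight 8+5=13, value 54+64=118
- item 4+item 5: weight 5+8=13, value 64+35=99
Best: $133.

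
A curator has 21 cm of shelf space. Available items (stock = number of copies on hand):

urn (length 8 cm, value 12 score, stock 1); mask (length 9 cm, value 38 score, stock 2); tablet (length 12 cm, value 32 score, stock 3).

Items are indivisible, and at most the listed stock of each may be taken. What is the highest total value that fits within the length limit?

76 score

Best selections within length 21 and stock limits:
- 2×mask: length 18, value 76
- 1×mask + 1×tablet: length 21, value 70
Best: 76 score.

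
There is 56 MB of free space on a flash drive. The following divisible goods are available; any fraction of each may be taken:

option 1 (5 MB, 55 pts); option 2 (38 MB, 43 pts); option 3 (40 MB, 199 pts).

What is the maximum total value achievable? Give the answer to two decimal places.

Take in order of value per unit:
- option 1 (55/5 per unit): all 5 → value 55, running total 55.00
- option 3 (199/40 per unit): all 40 → value 199, running total 254.00
- option 2 (43/38 per unit): 11 of 38 → value 11×43/38 = 12.4474, running total 266.45
Total 266.45.

266.45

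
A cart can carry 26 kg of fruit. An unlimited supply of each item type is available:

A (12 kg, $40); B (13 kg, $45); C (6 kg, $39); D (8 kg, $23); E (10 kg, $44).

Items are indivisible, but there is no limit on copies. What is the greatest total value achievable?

$156

Best value-per-unit is C at 39/6, and filling with it alone uses weight 4×6=24. No mix of the others beats 4×39 = 156.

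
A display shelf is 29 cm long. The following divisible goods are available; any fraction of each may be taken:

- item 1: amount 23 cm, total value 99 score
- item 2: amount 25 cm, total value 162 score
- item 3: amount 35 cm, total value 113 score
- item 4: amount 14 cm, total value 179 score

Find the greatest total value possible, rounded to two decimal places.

Take in order of value per unit:
- item 4 (179/14 per unit): all 14 → value 179, running total 179.00
- item 2 (162/25 per unit): 15 of 25 → value 15×162/25 = 97.2000, running total 276.20
Total 276.20.

276.20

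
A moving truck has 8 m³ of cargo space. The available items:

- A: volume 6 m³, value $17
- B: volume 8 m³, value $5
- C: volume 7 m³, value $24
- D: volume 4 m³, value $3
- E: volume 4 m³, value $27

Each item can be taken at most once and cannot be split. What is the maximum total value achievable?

$30

Check high-value combinations within 8 m³:
- D+E: volume 4+4=8, value 3+27=30
- E: volume 4, value 27
- C: volume 7, value 24
Best: $30.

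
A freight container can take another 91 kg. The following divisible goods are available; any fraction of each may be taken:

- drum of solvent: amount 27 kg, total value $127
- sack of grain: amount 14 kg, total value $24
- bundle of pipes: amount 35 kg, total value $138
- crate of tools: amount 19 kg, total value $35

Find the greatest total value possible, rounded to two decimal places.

317.14

Take in order of value per unit:
- drum of solvent (127/27 per unit): all 27 → value 127, running total 127.00
- bundle of pipes (138/35 per unit): all 35 → value 138, running total 265.00
- crate of tools (35/19 per unit): all 19 → value 35, running total 300.00
- sack of grain (24/14 per unit): 10 of 14 → value 10×24/14 = 17.1429, running total 317.14
Total 317.14.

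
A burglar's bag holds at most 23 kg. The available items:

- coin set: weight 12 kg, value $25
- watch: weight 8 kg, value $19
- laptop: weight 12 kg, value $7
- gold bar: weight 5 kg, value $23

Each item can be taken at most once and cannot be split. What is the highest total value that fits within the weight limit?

Check high-value combinations within 23 kg:
- coin set+gold bar: weight 12+5=17, value 25+23=48
- coin set+watch: weight 12+8=20, value 25+19=44
- watch+gold bar: weight 8+5=13, value 19+23=42
Best: $48.

$48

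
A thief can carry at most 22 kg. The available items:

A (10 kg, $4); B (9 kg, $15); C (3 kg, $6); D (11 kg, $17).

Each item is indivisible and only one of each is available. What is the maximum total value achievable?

Check high-value combinations within 22 kg:
- B+D: weight 9+11=20, value 15+17=32
- A+B+C: weight 10+9+3=22, value 4+15+6=25
- C+D: weight 3+11=14, value 6+17=23
Best: $32.

$32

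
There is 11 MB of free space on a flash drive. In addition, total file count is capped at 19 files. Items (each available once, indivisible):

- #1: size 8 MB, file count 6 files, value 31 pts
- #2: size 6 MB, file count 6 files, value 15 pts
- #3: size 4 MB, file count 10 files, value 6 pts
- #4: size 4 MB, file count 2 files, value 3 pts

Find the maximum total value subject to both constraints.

31 pts

Feasible sets respecting both limits:
- #1: size 8, file count 6, value 31
- #2+#3: size 10, file count 16, value 21
- #2+#4: size 10, file count 8, value 18
- #2: size 6, file count 6, value 15
Best: 31 pts.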